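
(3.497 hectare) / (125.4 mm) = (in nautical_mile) 150.6. Check: 1 hectare = 10000 m^2, so 3.497 hectare = 3.497 * 10000 = 34970 m^2. 1 mm = 0.001 m, so 125.4 mm = 125.4 * 0.001 = 0.1254 m. Combine: 34970 m^2 / 0.1254 m = 278867.62 m. 1 nautical_mile = 1852 m, so 278867.62 m = 278867.62 / 1852 = 150.57647 nautical_mile ≈ 150.6 nautical_mile (4 s.f.).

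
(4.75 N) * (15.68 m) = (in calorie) 4.75 N is already in N. 15.68 m is already in m. Combine: 4.75 N * 15.68 m = 74.48 J. 1 calorie = 4.184 J, so 74.48 J = 74.48 / 4.184 = 17.801147 calorie ≈ 17.8 calorie (4 s.f.). Final answer: 17.8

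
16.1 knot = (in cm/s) 828.3. Check: 1 knot = 0.51444444 m/s, so 16.1 knot = 16.1 * 0.51444444 = 8.2825556 m/s. 1 cm/s = 0.01 m/s, so 8.2825556 m/s = 8.2825556 / 0.01 = 828.25556 cm/s ≈ 828.3 cm/s (4 s.f.).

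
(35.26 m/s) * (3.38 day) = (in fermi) 1.03e+22. Check: 35.26 m/s is already in m/s. 1 day = 86400 s, so 3.38 day = 3.38 * 86400 = 292032 s. Combine: 35.26 m/s * 292032 s = 10297048 m. 1 fermi = 1e-15 m, so 10297048 m = 10297048 / 1e-15 = 1.0297048e+22 fermi ≈ 1.03e+22 fermi (4 s.f.).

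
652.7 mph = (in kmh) 1050. Check: 1 mph = 0.44704 m/s, so 652.7 mph = 652.7 * 0.44704 = 291.78301 m/s. 1 kmh = 0.27777778 m/s, so 291.78301 m/s = 291.78301 / 0.27777778 = 1050.4188 kmh ≈ 1050 kmh (4 s.f.).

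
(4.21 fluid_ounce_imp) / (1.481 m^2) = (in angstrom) 1 fluid_ounce_imp = 2.8413063e-05 m^3, so 4.21 fluid_ounce_imp = 4.21 * 2.8413063e-05 = 0.00011961899 m^3. 1.481 m^2 is already in m^2. Combine: 0.00011961899 m^3 / 1.481 m^2 = 8.076907e-05 m. 1 angstrom = 1e-10 m, so 8.076907e-05 m = 8.076907e-05 / 1e-10 = 807690.7 angstrom ≈ 8.077e+05 angstrom (4 s.f.). Final answer: 8.077e+05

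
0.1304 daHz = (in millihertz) 1304. Check: 1 daHz = 10 Hz, so 0.1304 daHz = 0.1304 * 10 = 1.304 Hz. 1 millihertz = 0.001 Hz, so 1.304 Hz = 1.304 / 0.001 = 1304 millihertz.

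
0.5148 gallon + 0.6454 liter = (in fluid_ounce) 1 gallon = 0.0037854118 m^3, so 0.5148 gallon = 0.5148 * 0.0037854118 = 0.00194873 m^3. 1 liter = 0.001 m^3, so 0.6454 liter = 0.6454 * 0.001 = 0.0006454 m^3. Sum: 0.00194873 + 0.0006454 = 0.00259413 m^3. 1 fluid_ounce = 2.957353e-05 m^3, so 0.00259413 m^3 = 0.00259413 / 2.957353e-05 = 87.71797 fluid_ounce ≈ 87.72 fluid_ounce (4 s.f.). Final answer: 87.72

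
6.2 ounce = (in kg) 0.1758. Check: 1 ounce = 0.028349523 kg, so 6.2 ounce = 6.2 * 0.028349523 = 0.17576704 kg. Result: 0.17576704 kg ≈ 0.1758 kg (4 s.f.).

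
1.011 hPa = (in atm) 1 hPa = 100 Pa, so 1.011 hPa = 1.011 * 100 = 101.1 Pa. 1 atm = 101325 Pa, so 101.1 Pa = 101.1 / 101325 = 0.00099777942 atm ≈ 0.0009978 atm (4 s.f.). Final answer: 0.0009978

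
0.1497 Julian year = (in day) 1 Julian year = 31557600 s, so 0.1497 Julian year = 0.1497 * 31557600 = 4724172.7 s. 1 day = 86400 s, so 4724172.7 s = 4724172.7 / 86400 = 54.677925 day ≈ 54.68 day (4 s.f.). Final answer: 54.68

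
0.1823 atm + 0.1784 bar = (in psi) 5.267. Check: 1 atm = 101325 Pa, so 0.1823 atm = 0.1823 * 101325 = 18471.548 Pa. 1 bar = 100000 Pa, so 0.1784 bar = 0.1784 * 100000 = 17840 Pa. Sum: 18471.548 + 17840 = 36311.548 Pa. 1 psi = 6894.7573 Pa, so 36311.548 Pa = 36311.548 / 6894.7573 = 5.2665447 psi ≈ 5.267 psi (4 s.f.).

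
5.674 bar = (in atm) 1 bar = 100000 Pa, so 5.674 bar = 5.674 * 100000 = 567400 Pa. 1 atm = 101325 Pa, so 567400 Pa = 567400 / 101325 = 5.5998026 atm ≈ 5.6 atm (4 s.f.). Final answer: 5.6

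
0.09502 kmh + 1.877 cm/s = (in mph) 0.101. Check: 1 kmh = 0.27777778 m/s, so 0.09502 kmh = 0.09502 * 0.27777778 = 0.026394444 m/s. 1 cm/s = 0.01 m/s, so 1.877 cm/s = 1.877 * 0.01 = 0.01877 m/s. Sum: 0.026394444 + 0.01877 = 0.045164444 m/s. 1 mph = 0.44704 m/s, so 0.045164444 m/s = 0.045164444 / 0.44704 = 0.10102998 mph ≈ 0.101 mph (4 s.f.).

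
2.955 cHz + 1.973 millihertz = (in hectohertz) 0.0003152. Check: 1 cHz = 0.01 Hz, so 2.955 cHz = 2.955 * 0.01 = 0.02955 Hz. 1 millihertz = 0.001 Hz, so 1.973 millihertz = 1.973 * 0.001 = 0.001973 Hz. Sum: 0.02955 + 0.001973 = 0.031523 Hz. 1 hectohertz = 100 Hz, so 0.031523 Hz = 0.031523 / 100 = 0.00031523 hectohertz ≈ 0.0003152 hectohertz (4 s.f.).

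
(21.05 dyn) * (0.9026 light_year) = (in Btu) 1.704e+09. Check: 1 dyn = 1e-05 N, so 21.05 dyn = 21.05 * 1e-05 = 0.0002105 N. 1 light_year = 9.4607305e+15 m, so 0.9026 light_year = 0.9026 * 9.4607305e+15 = 8.5392553e+15 m. Combine: 0.0002105 N * 8.5392553e+15 m = 1.7975132e+12 J. 1 Btu = 1055.0559 J, so 1.7975132e+12 J = 1.7975132e+12 / 1055.0559 = 1.7037138e+09 Btu ≈ 1.704e+09 Btu (4 s.f.).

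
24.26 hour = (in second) 8.734e+04. Check: 1 hour = 3600 s, so 24.26 hour = 24.26 * 3600 = 87336 s. 87336 s = 87336 second ≈ 8.734e+04 second (4 s.f.).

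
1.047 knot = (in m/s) 1 knot = 0.51444444 m/s, so 1.047 knot = 1.047 * 0.51444444 = 0.53862333 m/s. Result: 0.53862333 m/s ≈ 0.5386 m/s (4 s.f.). Final answer: 0.5386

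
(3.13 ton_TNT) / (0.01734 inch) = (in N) 2.973e+13. Check: 1 ton_TNT = 4.184e+09 J, so 3.13 ton_TNT = 3.13 * 4.184e+09 = 1.309592e+10 J. 1 inch = 0.0254 m, so 0.01734 inch = 0.01734 * 0.0254 = 0.000440436 m. Combine: 1.309592e+10 J / 0.000440436 m = 2.9733991e+13 N. Result: 2.9733991e+13 N ≈ 2.973e+13 N (4 s.f.).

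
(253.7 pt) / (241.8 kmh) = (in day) 1 pt = 0.00035277778 m, so 253.7 pt = 253.7 * 0.00035277778 = 0.089499722 m. 1 kmh = 0.27777778 m/s, so 241.8 kmh = 241.8 * 0.27777778 = 67.166667 m/s. Combine: 0.089499722 m / 67.166667 m/s = 0.0013325021 s. 1 day = 86400 s, so 0.0013325021 s = 0.0013325021 / 86400 = 1.5422478e-08 day ≈ 1.542e-08 day (4 s.f.). Final answer: 1.542e-08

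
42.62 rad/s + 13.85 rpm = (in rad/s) 42.62 rad/s is already in rad/s. 1 rpm = 0.10471976 rad/s, so 13.85 rpm = 13.85 * 0.10471976 = 1.4503686 rad/s. Sum: 42.62 + 1.4503686 = 44.070369 rad/s. Result: 44.070369 rad/s ≈ 44.07 rad/s (4 s.f.). Final answer: 44.07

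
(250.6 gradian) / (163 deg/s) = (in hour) 0.0003844. Check: 1 gradian = 0.015707963 rad, so 250.6 gradian = 250.6 * 0.015707963 = 3.9364156 rad. 1 deg/s = 0.017453293 rad/s, so 163 deg/s = 163 * 0.017453293 = 2.8448867 rad/s. Combine: 3.9364156 rad / 2.8448867 rad/s = 1.383681 s. 1 hour = 3600 s, so 1.383681 s = 1.383681 / 3600 = 0.00038435583 hour ≈ 0.0003844 hour (4 s.f.).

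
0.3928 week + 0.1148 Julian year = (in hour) 1072. Check: 1 week = 604800 s, so 0.3928 week = 0.3928 * 604800 = 237565.44 s. 1 Julian year = 31557600 s, so 0.1148 Julian year = 0.1148 * 31557600 = 3622812.5 s. Sum: 237565.44 + 3622812.5 = 3860377.9 s. 1 hour = 3600 s, so 3860377.9 s = 3860377.9 / 3600 = 1072.3272 hour ≈ 1072 hour (4 s.f.).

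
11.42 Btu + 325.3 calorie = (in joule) 1.341e+04. Check: 1 Btu = 1055.0559 J, so 11.42 Btu = 11.42 * 1055.0559 = 12048.738 J. 1 calorie = 4.184 J, so 325.3 calorie = 325.3 * 4.184 = 1361.0552 J. Sum: 12048.738 + 1361.0552 = 13409.793 J. 13409.793 J = 13409.793 joule ≈ 1.341e+04 joule (4 s.f.).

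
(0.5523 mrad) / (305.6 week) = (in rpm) 1 mrad = 0.001 rad, so 0.5523 mrad = 0.5523 * 0.001 = 0.0005523 rad. 1 week = 604800 s, so 305.6 week = 305.6 * 604800 = 1.8482688e+08 s. Combine: 0.0005523 rad / 1.8482688e+08 s = 2.9882017e-12 rad/s. 1 rpm = 0.10471976 rad/s, so 2.9882017e-12 rad/s = 2.9882017e-12 / 0.10471976 = 2.8535224e-11 rpm ≈ 2.854e-11 rpm (4 s.f.). Final answer: 2.854e-11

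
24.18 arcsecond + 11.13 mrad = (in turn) 1 arcsecond = 4.8481368e-06 rad, so 24.18 arcsecond = 24.18 * 4.8481368e-06 = 0.00011722795 rad. 1 mrad = 0.001 rad, so 11.13 mrad = 11.13 * 0.001 = 0.01113 rad. Sum: 0.00011722795 + 0.01113 = 0.011247228 rad. 1 turn = 6.2831853 rad, so 0.011247228 rad = 0.011247228 / 6.2831853 = 0.0017900519 turn ≈ 0.00179 turn (4 s.f.). Final answer: 0.00179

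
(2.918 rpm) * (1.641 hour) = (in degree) 1.034e+05. Check: 1 rpm = 0.10471976 rad/s, so 2.918 rpm = 2.918 * 0.10471976 = 0.30557225 rad/s. 1 hour = 3600 s, so 1.641 hour = 1.641 * 3600 = 5907.6 s. Combine: 0.30557225 rad/s * 5907.6 s = 1805.1986 rad. 1 degree = 0.017453293 rad, so 1805.1986 rad = 1805.1986 / 0.017453293 = 103430.26 degree ≈ 1.034e+05 degree (4 s.f.).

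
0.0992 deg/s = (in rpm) 0.01653. Check: 1 deg/s = 0.017453293 rad/s, so 0.0992 deg/s = 0.0992 * 0.017453293 = 0.0017313666 rad/s. 1 rpm = 0.10471976 rad/s, so 0.0017313666 rad/s = 0.0017313666 / 0.10471976 = 0.016533333 rpm ≈ 0.01653 rpm (4 s.f.).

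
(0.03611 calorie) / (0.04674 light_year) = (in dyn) 1 calorie = 4.184 J, so 0.03611 calorie = 0.03611 * 4.184 = 0.15108424 J. 1 light_year = 9.4607305e+15 m, so 0.04674 light_year = 0.04674 * 9.4607305e+15 = 4.4219454e+14 m. Combine: 0.15108424 J / 4.4219454e+14 m = 3.4166916e-16 N. 1 dyn = 1e-05 N, so 3.4166916e-16 N = 3.4166916e-16 / 1e-05 = 3.4166916e-11 dyn ≈ 3.417e-11 dyn (4 s.f.). Final answer: 3.417e-11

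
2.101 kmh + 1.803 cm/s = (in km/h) 2.166. Check: 1 kmh = 0.27777778 m/s, so 2.101 kmh = 2.101 * 0.27777778 = 0.58361111 m/s. 1 cm/s = 0.01 m/s, so 1.803 cm/s = 1.803 * 0.01 = 0.01803 m/s. Sum: 0.58361111 + 0.01803 = 0.60164111 m/s. 1 km/h = 0.27777778 m/s, so 0.60164111 m/s = 0.60164111 / 0.27777778 = 2.165908 km/h ≈ 2.166 km/h (4 s.f.).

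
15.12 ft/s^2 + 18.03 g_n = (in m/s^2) 181.4. Check: 1 ft/s^2 = 0.3048 m/s^2, so 15.12 ft/s^2 = 15.12 * 0.3048 = 4.608576 m/s^2. 1 g_n = 9.80665 m/s^2, so 18.03 g_n = 18.03 * 9.80665 = 176.8139 m/s^2. Sum: 4.608576 + 176.8139 = 181.42248 m/s^2. Result: 181.42248 m/s^2 ≈ 181.4 m/s^2 (4 s.f.).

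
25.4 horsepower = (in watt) 1 horsepower = 745.69987 W, so 25.4 horsepower = 25.4 * 745.69987 = 18940.777 W. 18940.777 W = 18940.777 watt ≈ 1.894e+04 watt (4 s.f.). Final answer: 1.894e+04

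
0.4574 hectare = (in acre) 1.13. Check: 1 hectare = 10000 m^2, so 0.4574 hectare = 0.4574 * 10000 = 4574 m^2. 1 acre = 4046.8564 m^2, so 4574 m^2 = 4574 / 4046.8564 = 1.13026 acre ≈ 1.13 acre (4 s.f.).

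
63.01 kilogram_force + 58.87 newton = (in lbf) 152.1. Check: 1 kilogram_force = 9.80665 N, so 63.01 kilogram_force = 63.01 * 9.80665 = 617.91702 N. 58.87 newton = 58.87 N. Sum: 617.91702 + 58.87 = 676.78702 N. 1 lbf = 4.4482216 N, so 676.78702 N = 676.78702 / 4.4482216 = 152.14777 lbf ≈ 152.1 lbf (4 s.f.).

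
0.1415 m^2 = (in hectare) 1 hectare = 10000 m^2, so 0.1415 m^2 = 0.1415 / 10000 = 1.415e-05 hectare. Final answer: 1.415e-05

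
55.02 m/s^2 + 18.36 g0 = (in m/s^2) 235.1. Check: 55.02 m/s^2 is already in m/s^2. 1 g0 = 9.80665 m/s^2, so 18.36 g0 = 18.36 * 9.80665 = 180.05009 m/s^2. Sum: 55.02 + 180.05009 = 235.07009 m/s^2. Result: 235.07009 m/s^2 ≈ 235.1 m/s^2 (4 s.f.).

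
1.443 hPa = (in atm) 0.001424. Check: 1 hPa = 100 Pa, so 1.443 hPa = 1.443 * 100 = 144.3 Pa. 1 atm = 101325 Pa, so 144.3 Pa = 144.3 / 101325 = 0.0014241303 atm ≈ 0.001424 atm (4 s.f.).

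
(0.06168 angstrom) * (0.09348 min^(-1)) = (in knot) 1 angstrom = 1e-10 m, so 0.06168 angstrom = 0.06168 * 1e-10 = 6.168e-12 m. 1 min^(-1) = 0.016666667 Hz, so 0.09348 min^(-1) = 0.09348 * 0.016666667 = 0.001558 Hz. Combine: 6.168e-12 m * 0.001558 Hz = 9.609744e-15 m/s. 1 knot = 0.51444444 m/s, so 9.609744e-15 m/s = 9.609744e-15 / 0.51444444 = 1.8679848e-14 knot ≈ 1.868e-14 knot (4 s.f.). Final answer: 1.868e-14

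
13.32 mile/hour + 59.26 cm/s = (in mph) 1 mile/hour = 0.44704 m/s, so 13.32 mile/hour = 13.32 * 0.44704 = 5.9545728 m/s. 1 cm/s = 0.01 m/s, so 59.26 cm/s = 59.26 * 0.01 = 0.5926 m/s. Sum: 5.9545728 + 0.5926 = 6.5471728 m/s. 1 mph = 0.44704 m/s, so 6.5471728 m/s = 6.5471728 / 0.44704 = 14.645608 mph ≈ 14.65 mph (4 s.f.). Final answer: 14.65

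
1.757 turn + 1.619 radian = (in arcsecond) 1 turn = 6.2831853 rad, so 1.757 turn = 1.757 * 6.2831853 = 11.039557 rad. 1.619 radian = 1.619 rad. Sum: 11.039557 + 1.619 = 12.658557 rad. 1 arcsecond = 4.8481368e-06 rad, so 12.658557 rad = 12.658557 / 4.8481368e-06 = 2611014.7 arcsecond ≈ 2.611e+06 arcsecond (4 s.f.). Final answer: 2.611e+06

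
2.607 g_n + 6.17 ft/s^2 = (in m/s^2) 27.45. Check: 1 g_n = 9.80665 m/s^2, so 2.607 g_n = 2.607 * 9.80665 = 25.565937 m/s^2. 1 ft/s^2 = 0.3048 m/s^2, so 6.17 ft/s^2 = 6.17 * 0.3048 = 1.880616 m/s^2. Sum: 25.565937 + 1.880616 = 27.446553 m/s^2. Result: 27.446553 m/s^2 ≈ 27.45 m/s^2 (4 s.f.).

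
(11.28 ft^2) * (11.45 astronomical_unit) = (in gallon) 1 ft^2 = 0.09290304 m^2, so 11.28 ft^2 = 11.28 * 0.09290304 = 1.0479463 m^2. 1 astronomical_unit = 1.4959787e+11 m, so 11.45 astronomical_unit = 11.45 * 1.4959787e+11 = 1.7128956e+12 m. Combine: 1.0479463 m^2 * 1.7128956e+12 m = 1.7950226e+12 m^3. 1 gallon = 0.0037854118 m^3, so 1.7950226e+12 m^3 = 1.7950226e+12 / 0.0037854118 = 4.7419481e+14 gallon ≈ 4.742e+14 gallon (4 s.f.). Final answer: 4.742e+14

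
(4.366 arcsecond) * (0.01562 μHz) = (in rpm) 1 arcsecond = 4.8481368e-06 rad, so 4.366 arcsecond = 4.366 * 4.8481368e-06 = 2.1166965e-05 rad. 1 μHz = 1e-06 Hz, so 0.01562 μHz = 0.01562 * 1e-06 = 1.562e-08 Hz. Combine: 2.1166965e-05 rad * 1.562e-08 Hz = 3.30628e-13 rad/s. 1 rpm = 0.10471976 rad/s, so 3.30628e-13 rad/s = 3.30628e-13 / 0.10471976 = 3.1572648e-12 rpm ≈ 3.157e-12 rpm (4 s.f.). Final answer: 3.157e-12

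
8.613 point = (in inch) 0.1196. Check: 1 point = 0.00035277778 m, so 8.613 point = 8.613 * 0.00035277778 = 0.003038475 m. 1 inch = 0.0254 m, so 0.003038475 m = 0.003038475 / 0.0254 = 0.119625 inch ≈ 0.1196 inch (4 s.f.).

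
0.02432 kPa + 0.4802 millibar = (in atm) 1 kPa = 1000 Pa, so 0.02432 kPa = 0.02432 * 1000 = 24.32 Pa. 1 millibar = 100 Pa, so 0.4802 millibar = 0.4802 * 100 = 48.02 Pa. Sum: 24.32 + 48.02 = 72.34 Pa. 1 atm = 101325 Pa, so 72.34 Pa = 72.34 / 101325 = 0.00071394029 atm ≈ 0.0007139 atm (4 s.f.). Final answer: 0.0007139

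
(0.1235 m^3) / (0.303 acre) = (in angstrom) 0.1235 m^3 is already in m^3. 1 acre = 4046.8564 m^2, so 0.303 acre = 0.303 * 4046.8564 = 1226.1975 m^2. Combine: 0.1235 m^3 / 1226.1975 m^2 = 0.00010071787 m. 1 angstrom = 1e-10 m, so 0.00010071787 m = 0.00010071787 / 1e-10 = 1007178.7 angstrom ≈ 1.007e+06 angstrom (4 s.f.). Final answer: 1.007e+06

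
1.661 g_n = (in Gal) 1 g_n = 9.80665 m/s^2, so 1.661 g_n = 1.661 * 9.80665 = 16.288846 m/s^2. 1 Gal = 0.01 m/s^2, so 16.288846 m/s^2 = 16.288846 / 0.01 = 1628.8846 Gal ≈ 1629 Gal (4 s.f.). Final answer: 1629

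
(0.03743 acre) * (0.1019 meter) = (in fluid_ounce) 5.219e+05. Check: 1 acre = 4046.8564 m^2, so 0.03743 acre = 0.03743 * 4046.8564 = 151.47384 m^2. 0.1019 meter = 0.1019 m. Combine: 151.47384 m^2 * 0.1019 m = 15.435184 m^3. 1 fluid_ounce = 2.957353e-05 m^3, so 15.435184 m^3 = 15.435184 / 2.957353e-05 = 521925.66 fluid_ounce ≈ 5.219e+05 fluid_ounce (4 s.f.).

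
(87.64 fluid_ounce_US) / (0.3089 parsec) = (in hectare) 1 fluid_ounce_US = 2.957353e-05 m^3, so 87.64 fluid_ounce_US = 87.64 * 2.957353e-05 = 0.0025918241 m^3. 1 parsec = 3.0856776e+16 m, so 0.3089 parsec = 0.3089 * 3.0856776e+16 = 9.531658e+15 m. Combine: 0.0025918241 m^3 / 9.531658e+15 m = 2.7191745e-19 m^2. 1 hectare = 10000 m^2, so 2.7191745e-19 m^2 = 2.7191745e-19 / 10000 = 2.7191745e-23 hectare ≈ 2.719e-23 hectare (4 s.f.). Final answer: 2.719e-23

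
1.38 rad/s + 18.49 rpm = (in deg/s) 190. Check: 1.38 rad/s is already in rad/s. 1 rpm = 0.10471976 rad/s, so 18.49 rpm = 18.49 * 0.10471976 = 1.9362683 rad/s. Sum: 1.38 + 1.9362683 = 3.3162683 rad/s. 1 deg/s = 0.017453293 rad/s, so 3.3162683 rad/s = 3.3162683 / 0.017453293 = 190.00818 deg/s ≈ 190 deg/s (4 s.f.).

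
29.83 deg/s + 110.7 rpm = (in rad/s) 1 deg/s = 0.017453293 rad/s, so 29.83 deg/s = 29.83 * 0.017453293 = 0.52063172 rad/s. 1 rpm = 0.10471976 rad/s, so 110.7 rpm = 110.7 * 0.10471976 = 11.592477 rad/s. Sum: 0.52063172 + 11.592477 = 12.113109 rad/s. Result: 12.113109 rad/s ≈ 12.11 rad/s (4 s.f.). Final answer: 12.11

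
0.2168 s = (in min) 1 min = 60 s, so 0.2168 s = 0.2168 / 60 = 0.0036133333 min ≈ 0.003613 min (4 s.f.). Final answer: 0.003613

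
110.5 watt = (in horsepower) 0.1482. Check: 110.5 watt = 110.5 W. 1 horsepower = 745.69987 W, so 110.5 W = 110.5 / 745.69987 = 0.14818294 horsepower ≈ 0.1482 horsepower (4 s.f.).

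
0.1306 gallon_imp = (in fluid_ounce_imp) 20.9. Check: 1 gallon_imp = 0.00454609 m^3, so 0.1306 gallon_imp = 0.1306 * 0.00454609 = 0.00059371935 m^3. 1 fluid_ounce_imp = 2.8413063e-05 m^3, so 0.00059371935 m^3 = 0.00059371935 / 2.8413063e-05 = 20.896 fluid_ounce_imp ≈ 20.9 fluid_ounce_imp (4 s.f.).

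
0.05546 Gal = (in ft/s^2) 0.00182. Check: 1 Gal = 0.01 m/s^2, so 0.05546 Gal = 0.05546 * 0.01 = 0.0005546 m/s^2. 1 ft/s^2 = 0.3048 m/s^2, so 0.0005546 m/s^2 = 0.0005546 / 0.3048 = 0.0018195538 ft/s^2 ≈ 0.00182 ft/s^2 (4 s.f.).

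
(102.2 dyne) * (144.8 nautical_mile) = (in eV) 1.711e+21. Check: 1 dyne = 1e-05 N, so 102.2 dyne = 102.2 * 1e-05 = 0.001022 N. 1 nautical_mile = 1852 m, so 144.8 nautical_mile = 144.8 * 1852 = 268169.6 m. Combine: 0.001022 N * 268169.6 m = 274.06933 J. 1 eV = 1.6021766e-19 J, so 274.06933 J = 274.06933 / 1.6021766e-19 = 1.7106062e+21 eV ≈ 1.711e+21 eV (4 s.f.).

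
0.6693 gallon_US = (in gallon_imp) 1 gallon_US = 0.0037854118 m^3, so 0.6693 gallon_US = 0.6693 * 0.0037854118 = 0.0025335761 m^3. 1 gallon_imp = 0.00454609 m^3, so 0.0025335761 m^3 = 0.0025335761 / 0.00454609 = 0.55730883 gallon_imp ≈ 0.5573 gallon_imp (4 s.f.). Final answer: 0.5573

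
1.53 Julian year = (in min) 1 Julian year = 31557600 s, so 1.53 Julian year = 1.53 * 31557600 = 48283128 s. 1 min = 60 s, so 48283128 s = 48283128 / 60 = 804718.8 min ≈ 8.047e+05 min (4 s.f.). Final answer: 8.047e+05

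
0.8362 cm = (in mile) 1 cm = 0.01 m, so 0.8362 cm = 0.8362 * 0.01 = 0.008362 m. 1 mile = 1609.344 m, so 0.008362 m = 0.008362 / 1609.344 = 5.1959059e-06 mile ≈ 5.196e-06 mile (4 s.f.). Final answer: 5.196e-06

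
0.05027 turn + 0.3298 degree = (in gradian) 20.47. Check: 1 turn = 6.2831853 rad, so 0.05027 turn = 0.05027 * 6.2831853 = 0.31585573 rad. 1 degree = 0.017453293 rad, so 0.3298 degree = 0.3298 * 0.017453293 = 0.0057560959 rad. Sum: 0.31585573 + 0.0057560959 = 0.32161182 rad. 1 gradian = 0.015707963 rad, so 0.32161182 rad = 0.32161182 / 0.015707963 = 20.474444 gradian ≈ 20.47 gradian (4 s.f.).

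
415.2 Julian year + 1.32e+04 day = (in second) 1 Julian year = 31557600 s, so 415.2 Julian year = 415.2 * 31557600 = 1.3102716e+10 s. 1 day = 86400 s, so 1.32e+04 day = 1.32e+04 * 86400 = 1.14048e+09 s. Sum: 1.3102716e+10 + 1.14048e+09 = 1.4243196e+10 s. 1.4243196e+10 s = 1.4243196e+10 second ≈ 1.424e+10 second (4 s.f.). Final answer: 1.424e+10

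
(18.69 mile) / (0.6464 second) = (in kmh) 1 mile = 1609.344 m, so 18.69 mile = 18.69 * 1609.344 = 30078.639 m. 0.6464 second = 0.6464 s. Combine: 30078.639 m / 0.6464 s = 46532.549 m/s. 1 kmh = 0.27777778 m/s, so 46532.549 m/s = 46532.549 / 0.27777778 = 167517.17 kmh ≈ 1.675e+05 kmh (4 s.f.). Final answer: 1.675e+05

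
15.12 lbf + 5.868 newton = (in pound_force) 1 lbf = 4.4482216 N, so 15.12 lbf = 15.12 * 4.4482216 = 67.257111 N. 5.868 newton = 5.868 N. Sum: 67.257111 + 5.868 = 73.125111 N. 1 pound_force = 4.4482216 N, so 73.125111 N = 73.125111 / 4.4482216 = 16.439179 pound_force ≈ 16.44 pound_force (4 s.f.). Final answer: 16.44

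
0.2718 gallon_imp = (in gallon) 0.3264. Check: 1 gallon_imp = 0.00454609 m^3, so 0.2718 gallon_imp = 0.2718 * 0.00454609 = 0.0012356273 m^3. 1 gallon = 0.0037854118 m^3, so 0.0012356273 m^3 = 0.0012356273 / 0.0037854118 = 0.32641819 gallon ≈ 0.3264 gallon (4 s.f.).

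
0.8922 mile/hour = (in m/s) 0.3988. Check: 1 mile/hour = 0.44704 m/s, so 0.8922 mile/hour = 0.8922 * 0.44704 = 0.39884909 m/s. Result: 0.39884909 m/s ≈ 0.3988 m/s (4 s.f.).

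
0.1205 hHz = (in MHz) 1 hHz = 100 Hz, so 0.1205 hHz = 0.1205 * 100 = 12.05 Hz. 1 MHz = 1000000 Hz, so 12.05 Hz = 12.05 / 1000000 = 1.205e-05 MHz. Final answer: 1.205e-05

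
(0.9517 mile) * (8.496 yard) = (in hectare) 1 mile = 1609.344 m, so 0.9517 mile = 0.9517 * 1609.344 = 1531.6127 m. 1 yard = 0.9144 m, so 8.496 yard = 8.496 * 0.9144 = 7.7687424 m. Combine: 1531.6127 m * 7.7687424 m = 11898.704 m^2. 1 hectare = 10000 m^2, so 11898.704 m^2 = 11898.704 / 10000 = 1.1898704 hectare ≈ 1.19 hectare (4 s.f.). Final answer: 1.19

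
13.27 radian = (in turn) 13.27 radian = 13.27 rad. 1 turn = 6.2831853 rad, so 13.27 rad = 13.27 / 6.2831853 = 2.1119861 turn ≈ 2.112 turn (4 s.f.). Final answer: 2.112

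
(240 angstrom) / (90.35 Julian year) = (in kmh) 3.03e-17. Check: 1 angstrom = 1e-10 m, so 240 angstrom = 240 * 1e-10 = 2.4e-08 m. 1 Julian year = 31557600 s, so 90.35 Julian year = 90.35 * 31557600 = 2.8512292e+09 s. Combine: 2.4e-08 m / 2.8512292e+09 s = 8.4174223e-18 m/s. 1 kmh = 0.27777778 m/s, so 8.4174223e-18 m/s = 8.4174223e-18 / 0.27777778 = 3.030272e-17 kmh ≈ 3.03e-17 kmh (4 s.f.).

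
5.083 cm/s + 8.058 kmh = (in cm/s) 228.9. Check: 1 cm/s = 0.01 m/s, so 5.083 cm/s = 5.083 * 0.01 = 0.05083 m/s. 1 kmh = 0.27777778 m/s, so 8.058 kmh = 8.058 * 0.27777778 = 2.2383333 m/s. Sum: 0.05083 + 2.2383333 = 2.2891633 m/s. 1 cm/s = 0.01 m/s, so 2.2891633 m/s = 2.2891633 / 0.01 = 228.91633 cm/s ≈ 228.9 cm/s (4 s.f.).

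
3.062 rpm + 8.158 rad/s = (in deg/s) 485.8. Check: 1 rpm = 0.10471976 rad/s, so 3.062 rpm = 3.062 * 0.10471976 = 0.32065189 rad/s. 8.158 rad/s is already in rad/s. Sum: 0.32065189 + 8.158 = 8.4786519 rad/s. 1 deg/s = 0.017453293 rad/s, so 8.4786519 rad/s = 8.4786519 / 0.017453293 = 485.79097 deg/s ≈ 485.8 deg/s (4 s.f.).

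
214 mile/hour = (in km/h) 1 mile/hour = 0.44704 m/s, so 214 mile/hour = 214 * 0.44704 = 95.66656 m/s. 1 km/h = 0.27777778 m/s, so 95.66656 m/s = 95.66656 / 0.27777778 = 344.39962 km/h ≈ 344.4 km/h (4 s.f.). Final answer: 344.4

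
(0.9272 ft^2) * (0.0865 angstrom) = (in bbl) 1 ft^2 = 0.09290304 m^2, so 0.9272 ft^2 = 0.9272 * 0.09290304 = 0.086139699 m^2. 1 angstrom = 1e-10 m, so 0.0865 angstrom = 0.0865 * 1e-10 = 8.65e-12 m. Combine: 0.086139699 m^2 * 8.65e-12 m = 7.4510839e-13 m^3. 1 bbl = 0.15898729 m^3, so 7.4510839e-13 m^3 = 7.4510839e-13 / 0.15898729 = 4.6865908e-12 bbl ≈ 4.687e-12 bbl (4 s.f.). Final answer: 4.687e-12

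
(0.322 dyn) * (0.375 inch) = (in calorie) 1 dyn = 1e-05 N, so 0.322 dyn = 0.322 * 1e-05 = 3.22e-06 N. 1 inch = 0.0254 m, so 0.375 inch = 0.375 * 0.0254 = 0.009525 m. Combine: 3.22e-06 N * 0.009525 m = 3.06705e-08 J. 1 calorie = 4.184 J, so 3.06705e-08 J = 3.06705e-08 / 4.184 = 7.3304254e-09 calorie ≈ 7.33e-09 calorie (4 s.f.). Final answer: 7.33e-09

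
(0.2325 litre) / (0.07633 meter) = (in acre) 1 litre = 0.001 m^3, so 0.2325 litre = 0.2325 * 0.001 = 0.0002325 m^3. 0.07633 meter = 0.07633 m. Combine: 0.0002325 m^3 / 0.07633 m = 0.0030459845 m^2. 1 acre = 4046.8564 m^2, so 0.0030459845 m^2 = 0.0030459845 / 4046.8564 = 7.5267917e-07 acre ≈ 7.527e-07 acre (4 s.f.). Final answer: 7.527e-07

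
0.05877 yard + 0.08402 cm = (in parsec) 1.769e-18. Check: 1 yard = 0.9144 m, so 0.05877 yard = 0.05877 * 0.9144 = 0.053739288 m. 1 cm = 0.01 m, so 0.08402 cm = 0.08402 * 0.01 = 0.0008402 m. Sum: 0.053739288 + 0.0008402 = 0.054579488 m. 1 parsec = 3.0856776e+16 m, so 0.054579488 m = 0.054579488 / 3.0856776e+16 = 1.7688007e-18 parsec ≈ 1.769e-18 parsec (4 s.f.).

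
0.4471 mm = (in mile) 2.778e-07. Check: 1 mm = 0.001 m, so 0.4471 mm = 0.4471 * 0.001 = 0.0004471 m. 1 mile = 1609.344 m, so 0.0004471 m = 0.0004471 / 1609.344 = 2.7781506e-07 mile ≈ 2.778e-07 mile (4 s.f.).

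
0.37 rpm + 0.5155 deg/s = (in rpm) 0.4559. Check: 1 rpm = 0.10471976 rad/s, so 0.37 rpm = 0.37 * 0.10471976 = 0.038746309 rad/s. 1 deg/s = 0.017453293 rad/s, so 0.5155 deg/s = 0.5155 * 0.017453293 = 0.0089971723 rad/s. Sum: 0.038746309 + 0.0089971723 = 0.047743482 rad/s. 1 rpm = 0.10471976 rad/s, so 0.047743482 rad/s = 0.047743482 / 0.10471976 = 0.45591667 rpm ≈ 0.4559 rpm (4 s.f.).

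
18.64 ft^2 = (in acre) 1 ft^2 = 0.09290304 m^2, so 18.64 ft^2 = 18.64 * 0.09290304 = 1.7317127 m^2. 1 acre = 4046.8564 m^2, so 1.7317127 m^2 = 1.7317127 / 4046.8564 = 0.00042791552 acre ≈ 0.0004279 acre (4 s.f.). Final answer: 0.0004279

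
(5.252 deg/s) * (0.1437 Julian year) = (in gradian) 1 deg/s = 0.017453293 rad/s, so 5.252 deg/s = 5.252 * 0.017453293 = 0.091664692 rad/s. 1 Julian year = 31557600 s, so 0.1437 Julian year = 0.1437 * 31557600 = 4534827.1 s. Combine: 0.091664692 rad/s * 4534827.1 s = 415683.53 rad. 1 gradian = 0.015707963 rad, so 415683.53 rad = 415683.53 / 0.015707963 = 26463236 gradian ≈ 2.646e+07 gradian (4 s.f.). Final answer: 2.646e+07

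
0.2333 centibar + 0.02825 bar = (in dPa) 3.058e+04. Check: 1 centibar = 1000 Pa, so 0.2333 centibar = 0.2333 * 1000 = 233.3 Pa. 1 bar = 100000 Pa, so 0.02825 bar = 0.02825 * 100000 = 2825 Pa. Sum: 233.3 + 2825 = 3058.3 Pa. 1 dPa = 0.1 Pa, so 3058.3 Pa = 3058.3 / 0.1 = 30583 dPa ≈ 3.058e+04 dPa (4 s.f.).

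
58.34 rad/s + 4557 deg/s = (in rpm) 58.34 rad/s is already in rad/s. 1 deg/s = 0.017453293 rad/s, so 4557 deg/s = 4557 * 0.017453293 = 79.534654 rad/s. Sum: 58.34 + 79.534654 = 137.87465 rad/s. 1 rpm = 0.10471976 rad/s, so 137.87465 rad/s = 137.87465 / 0.10471976 = 1316.606 rpm ≈ 1317 rpm (4 s.f.). Final answer: 1317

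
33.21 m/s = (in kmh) 119.6. Check: 1 kmh = 0.27777778 m/s, so 33.21 m/s = 33.21 / 0.27777778 = 119.556 kmh ≈ 119.6 kmh (4 s.f.).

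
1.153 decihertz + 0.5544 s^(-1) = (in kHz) 1 decihertz = 0.1 Hz, so 1.153 decihertz = 1.153 * 0.1 = 0.1153 Hz. 0.5544 s^(-1) = 0.5544 Hz. Sum: 0.1153 + 0.5544 = 0.6697 Hz. 1 kHz = 1000 Hz, so 0.6697 Hz = 0.6697 / 1000 = 0.0006697 kHz. Final answer: 0.0006697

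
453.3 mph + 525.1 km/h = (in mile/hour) 1 mph = 0.44704 m/s, so 453.3 mph = 453.3 * 0.44704 = 202.64323 m/s. 1 km/h = 0.27777778 m/s, so 525.1 km/h = 525.1 * 0.27777778 = 145.86111 m/s. Sum: 202.64323 + 145.86111 = 348.50434 m/s. 1 mile/hour = 0.44704 m/s, so 348.50434 m/s = 348.50434 / 0.44704 = 779.58201 mile/hour ≈ 779.6 mile/hour (4 s.f.). Final answer: 779.6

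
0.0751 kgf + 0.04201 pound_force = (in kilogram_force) 1 kgf = 9.80665 N, so 0.0751 kgf = 0.0751 * 9.80665 = 0.73647941 N. 1 pound_force = 4.4482216 N, so 0.04201 pound_force = 0.04201 * 4.4482216 = 0.18686979 N. Sum: 0.73647941 + 0.18686979 = 0.92334921 N. 1 kilogram_force = 9.80665 N, so 0.92334921 N = 0.92334921 / 9.80665 = 0.094155415 kilogram_force ≈ 0.09416 kilogram_force (4 s.f.). Final answer: 0.09416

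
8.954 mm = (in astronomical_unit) 1 mm = 0.001 m, so 8.954 mm = 8.954 * 0.001 = 0.008954 m. 1 astronomical_unit = 1.4959787e+11 m, so 0.008954 m = 0.008954 / 1.4959787e+11 = 5.9853793e-14 astronomical_unit ≈ 5.985e-14 astronomical_unit (4 s.f.). Final answer: 5.985e-14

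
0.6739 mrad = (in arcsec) 1 mrad = 0.001 rad, so 0.6739 mrad = 0.6739 * 0.001 = 0.0006739 rad. 1 arcsec = 4.8481368e-06 rad, so 0.0006739 rad = 0.0006739 / 4.8481368e-06 = 139.00185 arcsec ≈ 139 arcsec (4 s.f.). Final answer: 139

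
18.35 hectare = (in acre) 45.34. Check: 1 hectare = 10000 m^2, so 18.35 hectare = 18.35 * 10000 = 183500 m^2. 1 acre = 4046.8564 m^2, so 183500 m^2 = 183500 / 4046.8564 = 45.343837 acre ≈ 45.34 acre (4 s.f.).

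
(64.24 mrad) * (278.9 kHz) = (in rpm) 1.711e+05. Check: 1 mrad = 0.001 rad, so 64.24 mrad = 64.24 * 0.001 = 0.06424 rad. 1 kHz = 1000 Hz, so 278.9 kHz = 278.9 * 1000 = 278900 Hz. Combine: 0.06424 rad * 278900 Hz = 17916.536 rad/s. 1 rpm = 0.10471976 rad/s, so 17916.536 rad/s = 17916.536 / 0.10471976 = 171090.32 rpm ≈ 1.711e+05 rpm (4 s.f.).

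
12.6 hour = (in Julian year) 1 hour = 3600 s, so 12.6 hour = 12.6 * 3600 = 45360 s. 1 Julian year = 31557600 s, so 45360 s = 45360 / 31557600 = 0.0014373717 Julian year ≈ 0.001437 Julian year (4 s.f.). Final answer: 0.001437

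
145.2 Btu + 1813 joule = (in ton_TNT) 3.705e-05. Check: 1 Btu = 1055.0559 J, so 145.2 Btu = 145.2 * 1055.0559 = 153194.11 J. 1813 joule = 1813 J. Sum: 153194.11 + 1813 = 155007.11 J. 1 ton_TNT = 4.184e+09 J, so 155007.11 J = 155007.11 / 4.184e+09 = 3.7047588e-05 ton_TNT ≈ 3.705e-05 ton_TNT (4 s.f.).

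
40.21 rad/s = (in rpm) 384. Check: 1 rpm = 0.10471976 rad/s, so 40.21 rad/s = 40.21 / 0.10471976 = 383.97722 rpm ≈ 384 rpm (4 s.f.).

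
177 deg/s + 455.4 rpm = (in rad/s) 50.78. Check: 1 deg/s = 0.017453293 rad/s, so 177 deg/s = 177 * 0.017453293 = 3.0892328 rad/s. 1 rpm = 0.10471976 rad/s, so 455.4 rpm = 455.4 * 0.10471976 = 47.689376 rad/s. Sum: 3.0892328 + 47.689376 = 50.778609 rad/s. Result: 50.778609 rad/s ≈ 50.78 rad/s (4 s.f.).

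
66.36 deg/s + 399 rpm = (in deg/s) 2460. Check: 1 deg/s = 0.017453293 rad/s, so 66.36 deg/s = 66.36 * 0.017453293 = 1.1582005 rad/s. 1 rpm = 0.10471976 rad/s, so 399 rpm = 399 * 0.10471976 = 41.783182 rad/s. Sum: 1.1582005 + 41.783182 = 42.941383 rad/s. 1 deg/s = 0.017453293 rad/s, so 42.941383 rad/s = 42.941383 / 0.017453293 = 2460.36 deg/s ≈ 2460 deg/s (4 s.f.).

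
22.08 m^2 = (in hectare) 1 hectare = 10000 m^2, so 22.08 m^2 = 22.08 / 10000 = 0.002208 hectare. Final answer: 0.002208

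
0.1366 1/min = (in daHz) 0.0002277. Check: 1 1/min = 0.016666667 Hz, so 0.1366 1/min = 0.1366 * 0.016666667 = 0.0022766667 Hz. 1 daHz = 10 Hz, so 0.0022766667 Hz = 0.0022766667 / 10 = 0.00022766667 daHz ≈ 0.0002277 daHz (4 s.f.).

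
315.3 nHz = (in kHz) 3.153e-10. Check: 1 nHz = 1e-09 Hz, so 315.3 nHz = 315.3 * 1e-09 = 3.153e-07 Hz. 1 kHz = 1000 Hz, so 3.153e-07 Hz = 3.153e-07 / 1000 = 3.153e-10 kHz.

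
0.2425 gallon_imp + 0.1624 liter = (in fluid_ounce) 42.77. Check: 1 gallon_imp = 0.00454609 m^3, so 0.2425 gallon_imp = 0.2425 * 0.00454609 = 0.0011024268 m^3. 1 liter = 0.001 m^3, so 0.1624 liter = 0.1624 * 0.001 = 0.0001624 m^3. Sum: 0.0011024268 + 0.0001624 = 0.0012648268 m^3. 1 fluid_ounce = 2.957353e-05 m^3, so 0.0012648268 m^3 = 0.0012648268 / 2.957353e-05 = 42.768883 fluid_ounce ≈ 42.77 fluid_ounce (4 s.f.).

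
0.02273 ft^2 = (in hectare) 2.112e-07. Check: 1 ft^2 = 0.09290304 m^2, so 0.02273 ft^2 = 0.02273 * 0.09290304 = 0.0021116861 m^2. 1 hectare = 10000 m^2, so 0.0021116861 m^2 = 0.0021116861 / 10000 = 2.1116861e-07 hectare ≈ 2.112e-07 hectare (4 s.f.).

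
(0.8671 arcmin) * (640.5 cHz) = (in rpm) 1 arcmin = 0.00029088821 rad, so 0.8671 arcmin = 0.8671 * 0.00029088821 = 0.00025222917 rad. 1 cHz = 0.01 Hz, so 640.5 cHz = 640.5 * 0.01 = 6.405 Hz. Combine: 0.00025222917 rad * 6.405 Hz = 0.0016155278 rad/s. 1 rpm = 0.10471976 rad/s, so 0.0016155278 rad/s = 0.0016155278 / 0.10471976 = 0.015427154 rpm ≈ 0.01543 rpm (4 s.f.). Final answer: 0.01543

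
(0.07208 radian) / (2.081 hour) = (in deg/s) 0.0005513. Check: 0.07208 radian = 0.07208 rad. 1 hour = 3600 s, so 2.081 hour = 2.081 * 3600 = 7491.6 s. Combine: 0.07208 rad / 7491.6 s = 9.6214427e-06 rad/s. 1 deg/s = 0.017453293 rad/s, so 9.6214427e-06 rad/s = 9.6214427e-06 / 0.017453293 = 0.00055126806 deg/s ≈ 0.0005513 deg/s (4 s.f.).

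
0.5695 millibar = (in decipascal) 569.5. Check: 1 millibar = 100 Pa, so 0.5695 millibar = 0.5695 * 100 = 56.95 Pa. 1 decipascal = 0.1 Pa, so 56.95 Pa = 56.95 / 0.1 = 569.5 decipascal.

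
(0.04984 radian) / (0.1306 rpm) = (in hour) 0.04984 radian = 0.04984 rad. 1 rpm = 0.10471976 rad/s, so 0.1306 rpm = 0.1306 * 0.10471976 = 0.0136764 rad/s. Combine: 0.04984 rad / 0.0136764 rad/s = 3.6442339 s. 1 hour = 3600 s, so 3.6442339 s = 3.6442339 / 3600 = 0.0010122872 hour ≈ 0.001012 hour (4 s.f.). Final answer: 0.001012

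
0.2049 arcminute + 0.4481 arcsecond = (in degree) 0.003539. Check: 1 arcminute = 0.00029088821 rad, so 0.2049 arcminute = 0.2049 * 0.00029088821 = 5.9602994e-05 rad. 1 arcsecond = 4.8481368e-06 rad, so 0.4481 arcsecond = 0.4481 * 4.8481368e-06 = 2.1724501e-06 rad. Sum: 5.9602994e-05 + 2.1724501e-06 = 6.1775444e-05 rad. 1 degree = 0.017453293 rad, so 6.1775444e-05 rad = 6.1775444e-05 / 0.017453293 = 0.0035394722 degree ≈ 0.003539 degree (4 s.f.).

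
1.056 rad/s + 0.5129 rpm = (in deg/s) 1.056 rad/s is already in rad/s. 1 rpm = 0.10471976 rad/s, so 0.5129 rpm = 0.5129 * 0.10471976 = 0.053710762 rad/s. Sum: 1.056 + 0.053710762 = 1.1097108 rad/s. 1 deg/s = 0.017453293 rad/s, so 1.1097108 rad/s = 1.1097108 / 0.017453293 = 63.581743 deg/s ≈ 63.58 deg/s (4 s.f.). Final answer: 63.58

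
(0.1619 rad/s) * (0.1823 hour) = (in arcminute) 0.1619 rad/s is already in rad/s. 1 hour = 3600 s, so 0.1823 hour = 0.1823 * 3600 = 656.28 s. Combine: 0.1619 rad/s * 656.28 s = 106.25173 rad. 1 arcminute = 0.00029088821 rad, so 106.25173 rad = 106.25173 / 0.00029088821 = 365266.55 arcminute ≈ 3.653e+05 arcminute (4 s.f.). Final answer: 3.653e+05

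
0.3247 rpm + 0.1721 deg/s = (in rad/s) 1 rpm = 0.10471976 rad/s, so 0.3247 rpm = 0.3247 * 0.10471976 = 0.034002504 rad/s. 1 deg/s = 0.017453293 rad/s, so 0.1721 deg/s = 0.1721 * 0.017453293 = 0.0030037116 rad/s. Sum: 0.034002504 + 0.0030037116 = 0.037006216 rad/s. Result: 0.037006216 rad/s ≈ 0.03701 rad/s (4 s.f.). Final answer: 0.03701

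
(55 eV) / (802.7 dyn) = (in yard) 1 eV = 1.6021766e-19 J, so 55 eV = 55 * 1.6021766e-19 = 8.8119715e-18 J. 1 dyn = 1e-05 N, so 802.7 dyn = 802.7 * 1e-05 = 0.008027 N. Combine: 8.8119715e-18 J / 0.008027 N = 1.0977914e-15 m. 1 yard = 0.9144 m, so 1.0977914e-15 m = 1.0977914e-15 / 0.9144 = 1.2005593e-15 yard ≈ 1.201e-15 yard (4 s.f.). Final answer: 1.201e-15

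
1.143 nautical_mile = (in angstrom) 2.117e+13. Check: 1 nautical_mile = 1852 m, so 1.143 nautical_mile = 1.143 * 1852 = 2116.836 m. 1 angstrom = 1e-10 m, so 2116.836 m = 2116.836 / 1e-10 = 2.116836e+13 angstrom ≈ 2.117e+13 angstrom (4 s.f.).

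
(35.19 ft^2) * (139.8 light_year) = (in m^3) 4.324e+18. Check: 1 ft^2 = 0.09290304 m^2, so 35.19 ft^2 = 35.19 * 0.09290304 = 3.269258 m^2. 1 light_year = 9.4607305e+15 m, so 139.8 light_year = 139.8 * 9.4607305e+15 = 1.3226101e+18 m. Combine: 3.269258 m^2 * 1.3226101e+18 m = 4.3239537e+18 m^3. Result: 4.3239537e+18 m^3 ≈ 4.324e+18 m^3 (4 s.f.).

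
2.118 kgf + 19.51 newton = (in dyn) 4.028e+06. Check: 1 kgf = 9.80665 N, so 2.118 kgf = 2.118 * 9.80665 = 20.770485 N. 19.51 newton = 19.51 N. Sum: 20.770485 + 19.51 = 40.280485 N. 1 dyn = 1e-05 N, so 40.280485 N = 40.280485 / 1e-05 = 4028048.5 dyn ≈ 4.028e+06 dyn (4 s.f.).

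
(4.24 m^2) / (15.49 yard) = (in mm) 299.3. Check: 4.24 m^2 is already in m^2. 1 yard = 0.9144 m, so 15.49 yard = 15.49 * 0.9144 = 14.164056 m. Combine: 4.24 m^2 / 14.164056 m = 0.29934928 m. 1 mm = 0.001 m, so 0.29934928 m = 0.29934928 / 0.001 = 299.34928 mm ≈ 299.3 mm (4 s.f.).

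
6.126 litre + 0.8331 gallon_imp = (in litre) 1 litre = 0.001 m^3, so 6.126 litre = 6.126 * 0.001 = 0.006126 m^3. 1 gallon_imp = 0.00454609 m^3, so 0.8331 gallon_imp = 0.8331 * 0.00454609 = 0.0037873476 m^3. Sum: 0.006126 + 0.0037873476 = 0.0099133476 m^3. 1 litre = 0.001 m^3, so 0.0099133476 m^3 = 0.0099133476 / 0.001 = 9.9133476 litre ≈ 9.913 litre (4 s.f.). Final answer: 9.913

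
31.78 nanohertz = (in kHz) 3.178e-11. Check: 1 nanohertz = 1e-09 Hz, so 31.78 nanohertz = 31.78 * 1e-09 = 3.178e-08 Hz. 1 kHz = 1000 Hz, so 3.178e-08 Hz = 3.178e-08 / 1000 = 3.178e-11 kHz.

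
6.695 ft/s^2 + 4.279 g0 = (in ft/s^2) 1 ft/s^2 = 0.3048 m/s^2, so 6.695 ft/s^2 = 6.695 * 0.3048 = 2.040636 m/s^2. 1 g0 = 9.80665 m/s^2, so 4.279 g0 = 4.279 * 9.80665 = 41.962655 m/s^2. Sum: 2.040636 + 41.962655 = 44.003291 m/s^2. 1 ft/s^2 = 0.3048 m/s^2, so 44.003291 m/s^2 = 44.003291 / 0.3048 = 144.36775 ft/s^2 ≈ 144.4 ft/s^2 (4 s.f.). Final answer: 144.4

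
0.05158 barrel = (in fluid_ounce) 1 barrel = 0.15898729 m^3, so 0.05158 barrel = 0.05158 * 0.15898729 = 0.0082005647 m^3. 1 fluid_ounce = 2.957353e-05 m^3, so 0.0082005647 m^3 = 0.0082005647 / 2.957353e-05 = 277.29408 fluid_ounce ≈ 277.3 fluid_ounce (4 s.f.). Final answer: 277.3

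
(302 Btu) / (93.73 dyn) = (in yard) 1 Btu = 1055.0559 J, so 302 Btu = 302 * 1055.0559 = 318626.87 J. 1 dyn = 1e-05 N, so 93.73 dyn = 93.73 * 1e-05 = 0.0009373 N. Combine: 318626.87 J / 0.0009373 N = 3.3994118e+08 m. 1 yard = 0.9144 m, so 3.3994118e+08 m = 3.3994118e+08 / 0.9144 = 3.7176419e+08 yard ≈ 3.718e+08 yard (4 s.f.). Final answer: 3.718e+08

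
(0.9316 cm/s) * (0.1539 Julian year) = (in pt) 1 cm/s = 0.01 m/s, so 0.9316 cm/s = 0.9316 * 0.01 = 0.009316 m/s. 1 Julian year = 31557600 s, so 0.1539 Julian year = 0.1539 * 31557600 = 4856714.6 s. Combine: 0.009316 m/s * 4856714.6 s = 45245.154 m. 1 pt = 0.00035277778 m, so 45245.154 m = 45245.154 / 0.00035277778 = 1.2825398e+08 pt ≈ 1.283e+08 pt (4 s.f.). Final answer: 1.283e+08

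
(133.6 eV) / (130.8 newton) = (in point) 1 eV = 1.6021766e-19 J, so 133.6 eV = 133.6 * 1.6021766e-19 = 2.140508e-17 J. 130.8 newton = 130.8 N. Combine: 2.140508e-17 J / 130.8 N = 1.636474e-19 m. 1 point = 0.00035277778 m, so 1.636474e-19 m = 1.636474e-19 / 0.00035277778 = 4.6388239e-16 point ≈ 4.639e-16 point (4 s.f.). Final answer: 4.639e-16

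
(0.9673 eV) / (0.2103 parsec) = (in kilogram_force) 2.435e-36. Check: 1 eV = 1.6021766e-19 J, so 0.9673 eV = 0.9673 * 1.6021766e-19 = 1.5497855e-19 J. 1 parsec = 3.0856776e+16 m, so 0.2103 parsec = 0.2103 * 3.0856776e+16 = 6.48918e+15 m. Combine: 1.5497855e-19 J / 6.48918e+15 m = 2.3882609e-35 N. 1 kilogram_force = 9.80665 N, so 2.3882609e-35 N = 2.3882609e-35 / 9.80665 = 2.4353483e-36 kilogram_force ≈ 2.435e-36 kilogram_force (4 s.f.).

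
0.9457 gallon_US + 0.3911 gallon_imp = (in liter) 1 gallon_US = 0.0037854118 m^3, so 0.9457 gallon_US = 0.9457 * 0.0037854118 = 0.0035798639 m^3. 1 gallon_imp = 0.00454609 m^3, so 0.3911 gallon_imp = 0.3911 * 0.00454609 = 0.0017779758 m^3. Sum: 0.0035798639 + 0.0017779758 = 0.0053578397 m^3. 1 liter = 0.001 m^3, so 0.0053578397 m^3 = 0.0053578397 / 0.001 = 5.3578397 liter ≈ 5.358 liter (4 s.f.). Final answer: 5.358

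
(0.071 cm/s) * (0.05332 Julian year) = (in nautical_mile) 1 cm/s = 0.01 m/s, so 0.071 cm/s = 0.071 * 0.01 = 0.00071 m/s. 1 Julian year = 31557600 s, so 0.05332 Julian year = 0.05332 * 31557600 = 1682651.2 s. Combine: 0.00071 m/s * 1682651.2 s = 1194.6824 m. 1 nautical_mile = 1852 m, so 1194.6824 m = 1194.6824 / 1852 = 0.64507688 nautical_mile ≈ 0.6451 nautical_mile (4 s.f.). Final answer: 0.6451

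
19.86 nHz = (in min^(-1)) 1.192e-06. Check: 1 nHz = 1e-09 Hz, so 19.86 nHz = 19.86 * 1e-09 = 1.986e-08 Hz. 1 min^(-1) = 0.016666667 Hz, so 1.986e-08 Hz = 1.986e-08 / 0.016666667 = 1.1916e-06 min^(-1) ≈ 1.192e-06 min^(-1) (4 s.f.).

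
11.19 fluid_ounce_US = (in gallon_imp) 1 fluid_ounce_US = 2.957353e-05 m^3, so 11.19 fluid_ounce_US = 11.19 * 2.957353e-05 = 0.0003309278 m^3. 1 gallon_imp = 0.00454609 m^3, so 0.0003309278 m^3 = 0.0003309278 / 0.00454609 = 0.072793938 gallon_imp ≈ 0.07279 gallon_imp (4 s.f.). Final answer: 0.07279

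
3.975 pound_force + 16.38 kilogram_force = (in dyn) 1 pound_force = 4.4482216 N, so 3.975 pound_force = 3.975 * 4.4482216 = 17.681681 N. 1 kilogram_force = 9.80665 N, so 16.38 kilogram_force = 16.38 * 9.80665 = 160.63293 N. Sum: 17.681681 + 160.63293 = 178.31461 N. 1 dyn = 1e-05 N, so 178.31461 N = 178.31461 / 1e-05 = 17831461 dyn ≈ 1.783e+07 dyn (4 s.f.). Final answer: 1.783e+07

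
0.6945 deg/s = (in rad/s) 0.01212. Check: 1 deg/s = 0.017453293 rad/s, so 0.6945 deg/s = 0.6945 * 0.017453293 = 0.012121312 rad/s. Result: 0.012121312 rad/s ≈ 0.01212 rad/s (4 s.f.).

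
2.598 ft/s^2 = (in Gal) 1 ft/s^2 = 0.3048 m/s^2, so 2.598 ft/s^2 = 2.598 * 0.3048 = 0.7918704 m/s^2. 1 Gal = 0.01 m/s^2, so 0.7918704 m/s^2 = 0.7918704 / 0.01 = 79.18704 Gal ≈ 79.19 Gal (4 s.f.). Final answer: 79.19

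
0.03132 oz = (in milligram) 1 oz = 0.028349523 kg, so 0.03132 oz = 0.03132 * 0.028349523 = 0.00088790706 kg. 1 milligram = 1e-06 kg, so 0.00088790706 kg = 0.00088790706 / 1e-06 = 887.90706 milligram ≈ 887.9 milligram (4 s.f.). Final answer: 887.9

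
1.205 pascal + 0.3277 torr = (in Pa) 1.205 pascal = 1.205 Pa. 1 torr = 133.32237 Pa, so 0.3277 torr = 0.3277 * 133.32237 = 43.68974 Pa. Sum: 1.205 + 43.68974 = 44.89474 Pa. Result: 44.89474 Pa ≈ 44.89 Pa (4 s.f.). Final answer: 44.89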